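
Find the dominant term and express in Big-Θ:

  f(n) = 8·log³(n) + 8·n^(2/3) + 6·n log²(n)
Θ(n log² n)

Order the terms by growth rate: 8·log³(n) ≺ 8·n^(2/3) ≺ 6·n log²(n).
The fastest-growing term 6·n log²(n) dominates as n → ∞; dropping its constant factor gives Θ(n log² n).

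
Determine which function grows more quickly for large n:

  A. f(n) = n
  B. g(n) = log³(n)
A

f(n) = n is O(n), while g(n) = log³(n) is O(log³ n).
Since O(n) grows faster than O(log³ n), f(n) dominates.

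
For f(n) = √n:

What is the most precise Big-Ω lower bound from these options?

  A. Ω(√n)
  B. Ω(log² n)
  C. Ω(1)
A

f(n) = √n is Ω(√n).
All listed options are valid Big-Ω bounds (lower bounds),
but Ω(√n) is the tightest (largest valid bound).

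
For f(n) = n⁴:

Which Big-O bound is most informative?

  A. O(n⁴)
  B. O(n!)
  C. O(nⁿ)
A

f(n) = n⁴ is O(n⁴).
All listed options are valid Big-O bounds (upper bounds),
but O(n⁴) is the tightest (smallest valid bound).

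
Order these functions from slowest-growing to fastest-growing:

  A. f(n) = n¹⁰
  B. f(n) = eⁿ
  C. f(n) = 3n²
C < A < B

Comparing growth rates:
C = 3n² is O(n²)
A = n¹⁰ is O(n¹⁰)
B = eⁿ is O(eⁿ)

Therefore, the order from slowest to fastest is: C < A < B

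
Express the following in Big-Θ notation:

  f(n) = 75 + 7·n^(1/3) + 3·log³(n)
Θ(n^(1/3))

Order the terms by growth rate: 75 ≺ 3·log³(n) ≺ 7·n^(1/3).
The fastest-growing term 7·n^(1/3) dominates as n → ∞; dropping its constant factor gives Θ(n^(1/3)).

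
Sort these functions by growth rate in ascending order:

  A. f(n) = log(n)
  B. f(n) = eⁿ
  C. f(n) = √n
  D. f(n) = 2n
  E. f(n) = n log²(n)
A < C < D < E < B

Comparing growth rates:
A = log(n) is O(log n)
C = √n is O(√n)
D = 2n is O(n)
E = n log²(n) is O(n log² n)
B = eⁿ is O(eⁿ)

Therefore, the order from slowest to fastest is: A < C < D < E < B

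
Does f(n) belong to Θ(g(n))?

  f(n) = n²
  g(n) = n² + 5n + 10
True

f(n) = n² and g(n) = n² + 5n + 10 are both O(n²).
Since they have the same asymptotic growth rate, f(n) = Θ(g(n)) is true.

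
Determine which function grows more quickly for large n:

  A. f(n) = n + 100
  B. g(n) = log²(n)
A

f(n) = n + 100 is O(n), while g(n) = log²(n) is O(log² n).
Since O(n) grows faster than O(log² n), f(n) dominates.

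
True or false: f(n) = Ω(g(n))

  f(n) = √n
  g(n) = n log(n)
False

f(n) = √n is O(√n), and g(n) = n log(n) is O(n log n).
Since O(√n) grows slower than O(n log n), f(n) = Ω(g(n)) is false.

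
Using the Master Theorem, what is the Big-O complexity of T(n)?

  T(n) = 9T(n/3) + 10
Θ(n²)

Master Theorem: a = 9, b = 3, f(n) = 10.
Compute the critical exponent d = log₃(9) = 2.
Compare f(n) = Θ(1) against n^d:
  k = 0 < d = 2, so f(n) = O(n^(d-ε)) — Case 1.
  The recursion cost dominates: T(n) = Θ(n^d) = Θ(n²).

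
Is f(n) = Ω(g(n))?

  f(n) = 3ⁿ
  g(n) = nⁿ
False

f(n) = 3ⁿ is O(3ⁿ), and g(n) = nⁿ is O(nⁿ).
Since O(3ⁿ) grows slower than O(nⁿ), f(n) = Ω(g(n)) is false.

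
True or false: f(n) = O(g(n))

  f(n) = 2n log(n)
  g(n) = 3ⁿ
True

f(n) = 2n log(n) is O(n log n), and g(n) = 3ⁿ is O(3ⁿ).
Since O(n log n) ⊆ O(3ⁿ) (f grows no faster than g), f(n) = O(g(n)) is true.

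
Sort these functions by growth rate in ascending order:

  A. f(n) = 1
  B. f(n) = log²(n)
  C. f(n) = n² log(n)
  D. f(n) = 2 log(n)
A < D < B < C

Comparing growth rates:
A = 1 is O(1)
D = 2 log(n) is O(log n)
B = log²(n) is O(log² n)
C = n² log(n) is O(n² log n)

Therefore, the order from slowest to fastest is: A < D < B < C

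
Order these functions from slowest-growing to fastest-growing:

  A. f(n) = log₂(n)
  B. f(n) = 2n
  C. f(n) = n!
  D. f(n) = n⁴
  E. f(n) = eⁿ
A < B < D < E < C

Comparing growth rates:
A = log₂(n) is O(log n)
B = 2n is O(n)
D = n⁴ is O(n⁴)
E = eⁿ is O(eⁿ)
C = n! is O(n!)

Therefore, the order from slowest to fastest is: A < B < D < E < C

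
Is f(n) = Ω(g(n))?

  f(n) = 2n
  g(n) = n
True

f(n) = 2n and g(n) = n are both O(n).
Big-Ω permits equal growth rates (f ≥ c·g for some c > 0), so f(n) = Ω(g(n)) is true.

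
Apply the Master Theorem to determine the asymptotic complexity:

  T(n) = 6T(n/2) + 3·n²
Θ(n^log₂(6))

Master Theorem: a = 6, b = 2, f(n) = 3·n².
Compute the critical exponent d = log₂(6) = 2.585.
Compare f(n) = Θ(n²) against n^d:
  k = 2 < d = 2.585, so f(n) = O(n^(d-ε)) — Case 1.
  The recursion cost dominates: T(n) = Θ(n^d) = Θ(n^log₂(6)).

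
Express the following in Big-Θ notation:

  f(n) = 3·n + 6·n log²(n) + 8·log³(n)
Θ(n log² n)

Order the terms by growth rate: 8·log³(n) ≺ 3·n ≺ 6·n log²(n).
The fastest-growing term 6·n log²(n) dominates as n → ∞; dropping its constant factor gives Θ(n log² n).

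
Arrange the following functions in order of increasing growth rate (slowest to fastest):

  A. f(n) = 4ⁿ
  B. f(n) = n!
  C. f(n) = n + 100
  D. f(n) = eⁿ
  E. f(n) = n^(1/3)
E < C < D < A < B

Comparing growth rates:
E = n^(1/3) is O(n^(1/3))
C = n + 100 is O(n)
D = eⁿ is O(eⁿ)
A = 4ⁿ is O(4ⁿ)
B = n! is O(n!)

Therefore, the order from slowest to fastest is: E < C < D < A < B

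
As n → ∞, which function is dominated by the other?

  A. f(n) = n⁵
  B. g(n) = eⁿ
A

f(n) = n⁵ is O(n⁵), while g(n) = eⁿ is O(eⁿ).
Since O(n⁵) grows slower than O(eⁿ), f(n) is dominated.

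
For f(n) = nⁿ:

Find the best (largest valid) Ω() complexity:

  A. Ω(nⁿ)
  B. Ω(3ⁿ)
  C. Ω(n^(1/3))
A

f(n) = nⁿ is Ω(nⁿ).
All listed options are valid Big-Ω bounds (lower bounds),
but Ω(nⁿ) is the tightest (largest valid bound).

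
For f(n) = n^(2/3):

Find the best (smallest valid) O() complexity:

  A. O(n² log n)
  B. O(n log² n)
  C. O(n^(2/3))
C

f(n) = n^(2/3) is O(n^(2/3)).
All listed options are valid Big-O bounds (upper bounds),
but O(n^(2/3)) is the tightest (smallest valid bound).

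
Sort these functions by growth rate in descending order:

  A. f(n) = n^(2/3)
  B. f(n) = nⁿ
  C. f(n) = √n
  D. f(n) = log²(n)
B > A > C > D

Comparing growth rates:
B = nⁿ is O(nⁿ)
A = n^(2/3) is O(n^(2/3))
C = √n is O(√n)
D = log²(n) is O(log² n)

Therefore, the order from fastest to slowest is: B > A > C > D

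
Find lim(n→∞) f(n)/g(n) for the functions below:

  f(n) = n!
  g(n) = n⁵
∞

Since n! (O(n!)) grows faster than n⁵ (O(n⁵)),
the ratio f(n)/g(n) → ∞ as n → ∞.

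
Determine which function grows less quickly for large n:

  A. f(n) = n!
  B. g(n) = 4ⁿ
B

f(n) = n! is O(n!), while g(n) = 4ⁿ is O(4ⁿ).
Since O(4ⁿ) grows slower than O(n!), g(n) is dominated.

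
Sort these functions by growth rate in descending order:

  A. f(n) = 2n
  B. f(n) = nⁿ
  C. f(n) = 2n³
B > C > A

Comparing growth rates:
B = nⁿ is O(nⁿ)
C = 2n³ is O(n³)
A = 2n is O(n)

Therefore, the order from fastest to slowest is: B > C > A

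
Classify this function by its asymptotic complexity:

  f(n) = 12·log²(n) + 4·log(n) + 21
O(log² n)

The dominant term in 12·log²(n) + 4·log(n) + 21 is 12·log²(n), which is Θ(log² n).
Lower-order terms (4·log(n), 21) are asymptotically negligible.
Constants are absorbed, so the tightest bound is O(log² n).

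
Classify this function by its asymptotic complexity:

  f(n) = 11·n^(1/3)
O(n^(1/3))

The dominant term in 11·n^(1/3) is 11·n^(1/3), which is Θ(n^(1/3)).
Constants are absorbed, so the tightest bound is O(n^(1/3)).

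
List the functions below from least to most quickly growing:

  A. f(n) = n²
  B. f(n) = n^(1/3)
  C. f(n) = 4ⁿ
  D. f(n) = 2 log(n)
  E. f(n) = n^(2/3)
D < B < E < A < C

Comparing growth rates:
D = 2 log(n) is O(log n)
B = n^(1/3) is O(n^(1/3))
E = n^(2/3) is O(n^(2/3))
A = n² is O(n²)
C = 4ⁿ is O(4ⁿ)

Therefore, the order from slowest to fastest is: D < B < E < A < C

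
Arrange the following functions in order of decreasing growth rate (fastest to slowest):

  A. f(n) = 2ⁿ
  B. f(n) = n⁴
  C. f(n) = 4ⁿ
C > A > B

Comparing growth rates:
C = 4ⁿ is O(4ⁿ)
A = 2ⁿ is O(2ⁿ)
B = n⁴ is O(n⁴)

Therefore, the order from fastest to slowest is: C > A > B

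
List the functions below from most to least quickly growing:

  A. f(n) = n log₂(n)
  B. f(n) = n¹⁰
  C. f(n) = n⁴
B > C > A

Comparing growth rates:
B = n¹⁰ is O(n¹⁰)
C = n⁴ is O(n⁴)
A = n log₂(n) is O(n log n)

Therefore, the order from fastest to slowest is: B > C > A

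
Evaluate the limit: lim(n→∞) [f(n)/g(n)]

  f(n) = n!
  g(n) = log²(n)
∞

Since n! (O(n!)) grows faster than log²(n) (O(log² n)),
the ratio f(n)/g(n) → ∞ as n → ∞.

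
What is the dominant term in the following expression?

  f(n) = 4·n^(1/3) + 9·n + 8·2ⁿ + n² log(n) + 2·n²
8·2ⁿ

Looking at each term:
  - 4·n^(1/3) is O(n^(1/3))
  - 9·n is O(n)
  - 8·2ⁿ is O(2ⁿ)
  - n² log(n) is O(n² log n)
  - 2·n² is O(n²)

The term 8·2ⁿ (O(2ⁿ)) grows fastest and dominates all others.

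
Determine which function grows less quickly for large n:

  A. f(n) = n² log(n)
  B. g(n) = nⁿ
A

f(n) = n² log(n) is O(n² log n), while g(n) = nⁿ is O(nⁿ).
Since O(n² log n) grows slower than O(nⁿ), f(n) is dominated.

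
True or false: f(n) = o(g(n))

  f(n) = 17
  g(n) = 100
False

f(n) = 17 is O(1), and g(n) = 100 is O(1).
Since they have the same growth rate, f(n) = o(g(n)) is false.
(f = o(g) requires f to grow strictly slower, not equal.)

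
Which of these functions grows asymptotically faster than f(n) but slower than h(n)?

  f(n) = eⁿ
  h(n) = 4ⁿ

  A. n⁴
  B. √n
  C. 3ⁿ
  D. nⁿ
C

We need g(n) with eⁿ = o(g(n)) and g(n) = o(4ⁿ), i.e. O(eⁿ) ≺ g ≺ O(4ⁿ).
Check each option:
  A. n⁴ — O(n⁴) does not grow strictly faster than f(n)
  B. √n — O(√n) does not grow strictly faster than f(n)
  C. 3ⁿ — O(3ⁿ) is strictly between O(eⁿ) and O(4ⁿ) ✓
  D. nⁿ — O(nⁿ) does not grow strictly slower than h(n)

Only option C (3ⁿ) lies strictly between.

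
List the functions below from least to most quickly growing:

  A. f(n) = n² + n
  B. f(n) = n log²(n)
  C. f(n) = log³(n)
C < B < A

Comparing growth rates:
C = log³(n) is O(log³ n)
B = n log²(n) is O(n log² n)
A = n² + n is O(n²)

Therefore, the order from slowest to fastest is: C < B < A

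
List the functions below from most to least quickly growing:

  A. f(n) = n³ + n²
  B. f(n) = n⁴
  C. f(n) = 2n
B > A > C

Comparing growth rates:
B = n⁴ is O(n⁴)
A = n³ + n² is O(n³)
C = 2n is O(n)

Therefore, the order from fastest to slowest is: B > A > C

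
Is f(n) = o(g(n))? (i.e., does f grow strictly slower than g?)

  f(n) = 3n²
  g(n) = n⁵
True

f(n) = 3n² is O(n²), and g(n) = n⁵ is O(n⁵).
Since O(n²) grows strictly slower than O(n⁵), f(n) = o(g(n)) is true.
This means lim(n→∞) f(n)/g(n) = 0.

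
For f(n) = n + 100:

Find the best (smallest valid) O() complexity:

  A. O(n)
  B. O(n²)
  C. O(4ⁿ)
A

f(n) = n + 100 is O(n).
All listed options are valid Big-O bounds (upper bounds),
but O(n) is the tightest (smallest valid bound).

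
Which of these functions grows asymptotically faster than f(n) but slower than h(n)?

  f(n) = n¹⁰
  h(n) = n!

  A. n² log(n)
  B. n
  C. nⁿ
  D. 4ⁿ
D

We need g(n) with n¹⁰ = o(g(n)) and g(n) = o(n!), i.e. O(n¹⁰) ≺ g ≺ O(n!).
Check each option:
  A. n² log(n) — O(n² log n) does not grow strictly faster than f(n)
  B. n — O(n) does not grow strictly faster than f(n)
  C. nⁿ — O(nⁿ) does not grow strictly slower than h(n)
  D. 4ⁿ — O(4ⁿ) is strictly between O(n¹⁰) and O(n!) ✓

Only option D (4ⁿ) lies strictly between.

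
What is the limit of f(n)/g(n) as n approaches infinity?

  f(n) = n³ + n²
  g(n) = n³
1

Since n³ + n² and n³ have the same growth rate (O(n³)),
the ratio converges to a constant: 1.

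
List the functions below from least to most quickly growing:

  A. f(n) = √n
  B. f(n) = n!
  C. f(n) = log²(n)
C < A < B

Comparing growth rates:
C = log²(n) is O(log² n)
A = √n is O(√n)
B = n! is O(n!)

Therefore, the order from slowest to fastest is: C < A < B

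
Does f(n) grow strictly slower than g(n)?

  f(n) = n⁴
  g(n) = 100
False

f(n) = n⁴ is O(n⁴), and g(n) = 100 is O(1).
Since O(n⁴) grows faster than or equal to O(1), f(n) = o(g(n)) is false.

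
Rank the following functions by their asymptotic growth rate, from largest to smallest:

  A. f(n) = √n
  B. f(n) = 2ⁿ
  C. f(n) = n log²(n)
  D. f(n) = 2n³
B > D > C > A

Comparing growth rates:
B = 2ⁿ is O(2ⁿ)
D = 2n³ is O(n³)
C = n log²(n) is O(n log² n)
A = √n is O(√n)

Therefore, the order from fastest to slowest is: B > D > C > A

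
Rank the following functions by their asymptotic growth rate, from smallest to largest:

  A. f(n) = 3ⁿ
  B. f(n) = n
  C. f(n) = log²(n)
C < B < A

Comparing growth rates:
C = log²(n) is O(log² n)
B = n is O(n)
A = 3ⁿ is O(3ⁿ)

Therefore, the order from slowest to fastest is: C < B < A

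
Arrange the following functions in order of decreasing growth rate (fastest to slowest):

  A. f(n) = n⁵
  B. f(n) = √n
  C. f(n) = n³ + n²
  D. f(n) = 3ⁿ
D > A > C > B

Comparing growth rates:
D = 3ⁿ is O(3ⁿ)
A = n⁵ is O(n⁵)
C = n³ + n² is O(n³)
B = √n is O(√n)

Therefore, the order from fastest to slowest is: D > A > C > B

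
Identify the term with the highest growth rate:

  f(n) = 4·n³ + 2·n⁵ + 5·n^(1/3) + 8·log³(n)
2·n⁵

Looking at each term:
  - 4·n³ is O(n³)
  - 2·n⁵ is O(n⁵)
  - 5·n^(1/3) is O(n^(1/3))
  - 8·log³(n) is O(log³ n)

The term 2·n⁵ (O(n⁵)) grows fastest and dominates all others.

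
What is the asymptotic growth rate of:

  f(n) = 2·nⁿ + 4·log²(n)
Θ(nⁿ)

Order the terms by growth rate: 4·log²(n) ≺ 2·nⁿ.
The fastest-growing term 2·nⁿ dominates as n → ∞; dropping its constant factor gives Θ(nⁿ).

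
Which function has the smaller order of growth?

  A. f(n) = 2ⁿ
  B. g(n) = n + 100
B

f(n) = 2ⁿ is O(2ⁿ), while g(n) = n + 100 is O(n).
Since O(n) grows slower than O(2ⁿ), g(n) is dominated.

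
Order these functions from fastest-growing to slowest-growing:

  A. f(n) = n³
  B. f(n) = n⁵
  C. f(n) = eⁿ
C > B > A

Comparing growth rates:
C = eⁿ is O(eⁿ)
B = n⁵ is O(n⁵)
A = n³ is O(n³)

Therefore, the order from fastest to slowest is: C > B > A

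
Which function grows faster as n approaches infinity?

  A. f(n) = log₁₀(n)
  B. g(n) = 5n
B

f(n) = log₁₀(n) is O(log n), while g(n) = 5n is O(n).
Since O(n) grows faster than O(log n), g(n) dominates.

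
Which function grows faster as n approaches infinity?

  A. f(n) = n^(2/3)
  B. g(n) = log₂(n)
A

f(n) = n^(2/3) is O(n^(2/3)), while g(n) = log₂(n) is O(log n).
Since O(n^(2/3)) grows faster than O(log n), f(n) dominates.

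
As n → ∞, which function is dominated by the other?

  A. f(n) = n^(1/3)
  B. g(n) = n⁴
A

f(n) = n^(1/3) is O(n^(1/3)), while g(n) = n⁴ is O(n⁴).
Since O(n^(1/3)) grows slower than O(n⁴), f(n) is dominated.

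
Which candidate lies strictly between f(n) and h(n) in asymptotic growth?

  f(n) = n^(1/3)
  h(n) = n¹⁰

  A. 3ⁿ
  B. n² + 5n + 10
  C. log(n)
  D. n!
B

We need g(n) with n^(1/3) = o(g(n)) and g(n) = o(n¹⁰), i.e. O(n^(1/3)) ≺ g ≺ O(n¹⁰).
Check each option:
  A. 3ⁿ — O(3ⁿ) does not grow strictly slower than h(n)
  B. n² + 5n + 10 — O(n²) is strictly between O(n^(1/3)) and O(n¹⁰) ✓
  C. log(n) — O(log n) does not grow strictly faster than f(n)
  D. n! — O(n!) does not grow strictly slower than h(n)

Only option B (n² + 5n + 10) lies strictly between.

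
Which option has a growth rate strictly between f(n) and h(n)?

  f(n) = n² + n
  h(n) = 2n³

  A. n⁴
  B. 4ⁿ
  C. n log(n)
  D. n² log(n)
D

We need g(n) with n² + n = o(g(n)) and g(n) = o(2n³), i.e. O(n²) ≺ g ≺ O(n³).
Check each option:
  A. n⁴ — O(n⁴) does not grow strictly slower than h(n)
  B. 4ⁿ — O(4ⁿ) does not grow strictly slower than h(n)
  C. n log(n) — O(n log n) does not grow strictly faster than f(n)
  D. n² log(n) — O(n² log n) is strictly between O(n²) and O(n³) ✓

Only option D (n² log(n)) lies strictly between.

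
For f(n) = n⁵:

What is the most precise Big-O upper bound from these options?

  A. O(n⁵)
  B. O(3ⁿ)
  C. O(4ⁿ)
A

f(n) = n⁵ is O(n⁵).
All listed options are valid Big-O bounds (upper bounds),
but O(n⁵) is the tightest (smallest valid bound).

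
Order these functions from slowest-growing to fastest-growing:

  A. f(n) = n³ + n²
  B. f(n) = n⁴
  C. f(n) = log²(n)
C < A < B

Comparing growth rates:
C = log²(n) is O(log² n)
A = n³ + n² is O(n³)
B = n⁴ is O(n⁴)

Therefore, the order from slowest to fastest is: C < A < B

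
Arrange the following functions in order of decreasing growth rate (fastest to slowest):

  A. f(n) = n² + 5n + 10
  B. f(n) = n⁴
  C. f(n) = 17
B > A > C

Comparing growth rates:
B = n⁴ is O(n⁴)
A = n² + 5n + 10 is O(n²)
C = 17 is O(1)

Therefore, the order from fastest to slowest is: B > A > C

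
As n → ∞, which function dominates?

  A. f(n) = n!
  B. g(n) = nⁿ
B

f(n) = n! is O(n!), while g(n) = nⁿ is O(nⁿ).
Since O(nⁿ) grows faster than O(n!), g(n) dominates.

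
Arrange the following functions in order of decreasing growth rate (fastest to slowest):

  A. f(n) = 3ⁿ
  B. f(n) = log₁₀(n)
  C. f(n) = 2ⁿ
A > C > B

Comparing growth rates:
A = 3ⁿ is O(3ⁿ)
C = 2ⁿ is O(2ⁿ)
B = log₁₀(n) is O(log n)

Therefore, the order from fastest to slowest is: A > C > B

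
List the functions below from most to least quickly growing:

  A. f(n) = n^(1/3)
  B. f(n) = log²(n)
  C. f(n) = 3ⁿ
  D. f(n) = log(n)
C > A > B > D

Comparing growth rates:
C = 3ⁿ is O(3ⁿ)
A = n^(1/3) is O(n^(1/3))
B = log²(n) is O(log² n)
D = log(n) is O(log n)

Therefore, the order from fastest to slowest is: C > A > B > D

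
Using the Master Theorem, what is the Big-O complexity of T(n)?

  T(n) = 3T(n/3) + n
Θ(n log n)

Master Theorem: a = 3, b = 3, f(n) = n.
Compute the critical exponent d = log₃(3) = 1.
Compare f(n) = Θ(n) against n^d:
  k = 1 = d, so f(n) = Θ(n^d) — Case 2.
  Work is balanced across levels: T(n) = Θ(n^d log n) = Θ(n log n).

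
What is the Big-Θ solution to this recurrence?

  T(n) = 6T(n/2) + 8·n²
Θ(n^log₂(6))

Master Theorem: a = 6, b = 2, f(n) = 8·n².
Compute the critical exponent d = log₂(6) = 2.585.
Compare f(n) = Θ(n²) against n^d:
  k = 2 < d = 2.585, so f(n) = O(n^(d-ε)) — Case 1.
  The recursion cost dominates: T(n) = Θ(n^d) = Θ(n^log₂(6)).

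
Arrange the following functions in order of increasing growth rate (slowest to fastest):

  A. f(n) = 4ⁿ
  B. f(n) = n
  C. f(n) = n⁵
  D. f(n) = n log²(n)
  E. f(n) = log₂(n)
E < B < D < C < A

Comparing growth rates:
E = log₂(n) is O(log n)
B = n is O(n)
D = n log²(n) is O(n log² n)
C = n⁵ is O(n⁵)
A = 4ⁿ is O(4ⁿ)

Therefore, the order from slowest to fastest is: E < B < D < C < A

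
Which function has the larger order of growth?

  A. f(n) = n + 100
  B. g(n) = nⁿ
B

f(n) = n + 100 is O(n), while g(n) = nⁿ is O(nⁿ).
Since O(nⁿ) grows faster than O(n), g(n) dominates.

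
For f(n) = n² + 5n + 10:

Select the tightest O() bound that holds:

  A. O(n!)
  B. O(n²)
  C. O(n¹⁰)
B

f(n) = n² + 5n + 10 is O(n²).
All listed options are valid Big-O bounds (upper bounds),
but O(n²) is the tightest (smallest valid bound).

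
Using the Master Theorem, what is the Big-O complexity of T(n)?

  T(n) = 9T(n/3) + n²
Θ(n² log n)

Master Theorem: a = 9, b = 3, f(n) = n².
Compute the critical exponent d = log₃(9) = 2.
Compare f(n) = Θ(n²) against n^d:
  k = 2 = d, so f(n) = Θ(n^d) — Case 2.
  Work is balanced across levels: T(n) = Θ(n^d log n) = Θ(n² log n).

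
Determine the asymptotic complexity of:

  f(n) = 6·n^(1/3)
O(n^(1/3))

The dominant term in 6·n^(1/3) is 6·n^(1/3), which is Θ(n^(1/3)).
Constants are absorbed, so the tightest bound is O(n^(1/3)).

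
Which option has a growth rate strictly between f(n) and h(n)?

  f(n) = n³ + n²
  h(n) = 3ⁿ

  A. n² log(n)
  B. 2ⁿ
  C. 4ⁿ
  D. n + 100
B

We need g(n) with n³ + n² = o(g(n)) and g(n) = o(3ⁿ), i.e. O(n³) ≺ g ≺ O(3ⁿ).
Check each option:
  A. n² log(n) — O(n² log n) does not grow strictly faster than f(n)
  B. 2ⁿ — O(2ⁿ) is strictly between O(n³) and O(3ⁿ) ✓
  C. 4ⁿ — O(4ⁿ) does not grow strictly slower than h(n)
  D. n + 100 — O(n) does not grow strictly faster than f(n)

Only option B (2ⁿ) lies strictly between.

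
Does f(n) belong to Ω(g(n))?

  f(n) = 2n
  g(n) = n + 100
True

f(n) = 2n and g(n) = n + 100 are both O(n).
Big-Ω permits equal growth rates (f ≥ c·g for some c > 0), so f(n) = Ω(g(n)) is true.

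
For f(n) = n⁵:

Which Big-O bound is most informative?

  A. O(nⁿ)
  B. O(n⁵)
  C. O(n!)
B

f(n) = n⁵ is O(n⁵).
All listed options are valid Big-O bounds (upper bounds),
but O(n⁵) is the tightest (smallest valid bound).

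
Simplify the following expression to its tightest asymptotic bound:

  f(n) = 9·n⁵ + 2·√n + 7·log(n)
Θ(n⁵)

Order the terms by growth rate: 7·log(n) ≺ 2·√n ≺ 9·n⁵.
The fastest-growing term 9·n⁵ dominates as n → ∞; dropping its constant factor gives Θ(n⁵).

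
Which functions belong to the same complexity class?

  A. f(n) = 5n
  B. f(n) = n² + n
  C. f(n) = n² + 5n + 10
B and C

Examining each function:
  A. 5n is O(n)
  B. n² + n is O(n²)
  C. n² + 5n + 10 is O(n²)

Functions B and C both have the same complexity class.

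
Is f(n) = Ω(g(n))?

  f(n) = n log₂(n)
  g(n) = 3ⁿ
False

f(n) = n log₂(n) is O(n log n), and g(n) = 3ⁿ is O(3ⁿ).
Since O(n log n) grows slower than O(3ⁿ), f(n) = Ω(g(n)) is false.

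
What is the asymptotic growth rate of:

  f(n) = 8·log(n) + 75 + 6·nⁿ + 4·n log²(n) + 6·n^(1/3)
Θ(nⁿ)

Order the terms by growth rate: 75 ≺ 8·log(n) ≺ 6·n^(1/3) ≺ 4·n log²(n) ≺ 6·nⁿ.
The fastest-growing term 6·nⁿ dominates as n → ∞; dropping its constant factor gives Θ(nⁿ).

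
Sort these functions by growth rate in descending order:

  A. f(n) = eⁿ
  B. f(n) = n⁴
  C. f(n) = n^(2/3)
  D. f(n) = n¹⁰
A > D > B > C

Comparing growth rates:
A = eⁿ is O(eⁿ)
D = n¹⁰ is O(n¹⁰)
B = n⁴ is O(n⁴)
C = n^(2/3) is O(n^(2/3))

Therefore, the order from fastest to slowest is: A > D > B > C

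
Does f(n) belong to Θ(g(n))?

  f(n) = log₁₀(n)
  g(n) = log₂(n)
True

f(n) = log₁₀(n) and g(n) = log₂(n) are both O(log n).
Since they have the same asymptotic growth rate, f(n) = Θ(g(n)) is true.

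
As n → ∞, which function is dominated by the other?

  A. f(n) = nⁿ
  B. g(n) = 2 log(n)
B

f(n) = nⁿ is O(nⁿ), while g(n) = 2 log(n) is O(log n).
Since O(log n) grows slower than O(nⁿ), g(n) is dominated.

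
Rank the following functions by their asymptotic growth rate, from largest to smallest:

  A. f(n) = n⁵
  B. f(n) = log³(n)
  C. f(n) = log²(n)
A > B > C

Comparing growth rates:
A = n⁵ is O(n⁵)
B = log³(n) is O(log³ n)
C = log²(n) is O(log² n)

Therefore, the order from fastest to slowest is: A > B > C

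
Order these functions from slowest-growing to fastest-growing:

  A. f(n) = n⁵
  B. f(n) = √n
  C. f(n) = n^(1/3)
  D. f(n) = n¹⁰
C < B < A < D

Comparing growth rates:
C = n^(1/3) is O(n^(1/3))
B = √n is O(√n)
A = n⁵ is O(n⁵)
D = n¹⁰ is O(n¹⁰)

Therefore, the order from slowest to fastest is: C < B < A < D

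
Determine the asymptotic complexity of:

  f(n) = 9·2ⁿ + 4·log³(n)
O(2ⁿ)

The dominant term in 9·2ⁿ + 4·log³(n) is 9·2ⁿ, which is Θ(2ⁿ).
Lower-order terms (4·log³(n)) are asymptotically negligible.
Constants are absorbed, so the tightest bound is O(2ⁿ).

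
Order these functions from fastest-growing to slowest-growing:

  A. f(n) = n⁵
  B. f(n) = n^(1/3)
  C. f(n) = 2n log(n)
A > C > B

Comparing growth rates:
A = n⁵ is O(n⁵)
C = 2n log(n) is O(n log n)
B = n^(1/3) is O(n^(1/3))

Therefore, the order from fastest to slowest is: A > C > B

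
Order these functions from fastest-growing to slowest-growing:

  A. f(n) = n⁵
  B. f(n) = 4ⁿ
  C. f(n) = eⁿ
B > C > A

Comparing growth rates:
B = 4ⁿ is O(4ⁿ)
C = eⁿ is O(eⁿ)
A = n⁵ is O(n⁵)

Therefore, the order from fastest to slowest is: B > C > A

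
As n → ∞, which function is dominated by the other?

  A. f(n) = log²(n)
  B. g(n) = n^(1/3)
A

f(n) = log²(n) is O(log² n), while g(n) = n^(1/3) is O(n^(1/3)).
Since O(log² n) grows slower than O(n^(1/3)), f(n) is dominated.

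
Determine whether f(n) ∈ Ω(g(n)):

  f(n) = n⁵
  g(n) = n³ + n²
True

f(n) = n⁵ is O(n⁵), and g(n) = n³ + n² is O(n³).
Since O(n⁵) grows at least as fast as O(n³), f(n) = Ω(g(n)) is true.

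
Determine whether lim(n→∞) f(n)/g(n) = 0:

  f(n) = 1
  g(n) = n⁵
True

f(n) = 1 is O(1), and g(n) = n⁵ is O(n⁵).
Since O(1) grows strictly slower than O(n⁵), f(n) = o(g(n)) is true.
This means lim(n→∞) f(n)/g(n) = 0.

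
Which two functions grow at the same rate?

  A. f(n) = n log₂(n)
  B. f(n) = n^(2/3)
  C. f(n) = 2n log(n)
A and C

Examining each function:
  A. n log₂(n) is O(n log n)
  B. n^(2/3) is O(n^(2/3))
  C. 2n log(n) is O(n log n)

Functions A and C both have the same complexity class.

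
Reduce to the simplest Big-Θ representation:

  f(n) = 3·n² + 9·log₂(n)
Θ(n²)

Order the terms by growth rate: 9·log₂(n) ≺ 3·n².
The fastest-growing term 3·n² dominates as n → ∞; dropping its constant factor gives Θ(n²).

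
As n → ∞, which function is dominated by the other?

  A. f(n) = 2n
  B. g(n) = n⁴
A

f(n) = 2n is O(n), while g(n) = n⁴ is O(n⁴).
Since O(n) grows slower than O(n⁴), f(n) is dominated.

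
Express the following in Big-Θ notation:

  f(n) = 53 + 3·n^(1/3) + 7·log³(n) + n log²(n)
Θ(n log² n)

Order the terms by growth rate: 53 ≺ 7·log³(n) ≺ 3·n^(1/3) ≺ n log²(n).
The fastest-growing term n log²(n) dominates as n → ∞; dropping its constant factor gives Θ(n log² n).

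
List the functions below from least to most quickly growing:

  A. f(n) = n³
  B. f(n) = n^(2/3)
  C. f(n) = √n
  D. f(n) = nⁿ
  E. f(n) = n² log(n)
C < B < E < A < D

Comparing growth rates:
C = √n is O(√n)
B = n^(2/3) is O(n^(2/3))
E = n² log(n) is O(n² log n)
A = n³ is O(n³)
D = nⁿ is O(nⁿ)

Therefore, the order from slowest to fastest is: C < B < E < A < D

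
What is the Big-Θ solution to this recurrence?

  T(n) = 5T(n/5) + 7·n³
Θ(n³)

Master Theorem: a = 5, b = 5, f(n) = 7·n³.
Compute the critical exponent d = log₅(5) = 1.
Compare f(n) = Θ(n³) against n^d:
  k = 3 > d = 1, so f(n) = Ω(n^(d+ε)) — Case 3.
  Regularity: a·(n/b)^3/n^3 = a/b^3 = 5/125 < 1 ✓.
  The top-level work dominates: T(n) = Θ(f(n)) = Θ(n³).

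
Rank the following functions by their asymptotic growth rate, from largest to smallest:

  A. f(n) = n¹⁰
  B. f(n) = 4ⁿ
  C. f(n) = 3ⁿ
B > C > A

Comparing growth rates:
B = 4ⁿ is O(4ⁿ)
C = 3ⁿ is O(3ⁿ)
A = n¹⁰ is O(n¹⁰)

Therefore, the order from fastest to slowest is: B > C > A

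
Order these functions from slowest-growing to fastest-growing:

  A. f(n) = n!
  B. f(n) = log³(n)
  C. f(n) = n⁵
B < C < A

Comparing growth rates:
B = log³(n) is O(log³ n)
C = n⁵ is O(n⁵)
A = n! is O(n!)

Therefore, the order from slowest to fastest is: B < C < A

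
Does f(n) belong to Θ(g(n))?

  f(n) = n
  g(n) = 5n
True

f(n) = n and g(n) = 5n are both O(n).
Since they have the same asymptotic growth rate, f(n) = Θ(g(n)) is true.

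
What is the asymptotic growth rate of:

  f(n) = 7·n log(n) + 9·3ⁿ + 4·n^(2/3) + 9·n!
Θ(n!)

Order the terms by growth rate: 4·n^(2/3) ≺ 7·n log(n) ≺ 9·3ⁿ ≺ 9·n!.
The fastest-growing term 9·n! dominates as n → ∞; dropping its constant factor gives Θ(n!).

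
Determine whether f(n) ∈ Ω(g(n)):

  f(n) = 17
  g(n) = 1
True

f(n) = 17 and g(n) = 1 are both O(1).
Big-Ω permits equal growth rates (f ≥ c·g for some c > 0), so f(n) = Ω(g(n)) is true.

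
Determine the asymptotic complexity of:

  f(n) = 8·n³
O(n³)

The dominant term in 8·n³ is 8·n³, which is Θ(n³).
Constants are absorbed, so the tightest bound is O(n³).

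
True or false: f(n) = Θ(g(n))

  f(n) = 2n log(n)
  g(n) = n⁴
False

f(n) = 2n log(n) is O(n log n), and g(n) = n⁴ is O(n⁴).
Since they have different growth rates, f(n) = Θ(g(n)) is false.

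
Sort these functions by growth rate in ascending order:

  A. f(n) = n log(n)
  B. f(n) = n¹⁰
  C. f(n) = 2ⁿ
A < B < C

Comparing growth rates:
A = n log(n) is O(n log n)
B = n¹⁰ is O(n¹⁰)
C = 2ⁿ is O(2ⁿ)

Therefore, the order from slowest to fastest is: A < B < C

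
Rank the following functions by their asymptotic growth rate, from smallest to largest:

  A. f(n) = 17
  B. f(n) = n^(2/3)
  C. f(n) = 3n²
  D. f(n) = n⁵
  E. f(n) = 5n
A < B < E < C < D

Comparing growth rates:
A = 17 is O(1)
B = n^(2/3) is O(n^(2/3))
E = 5n is O(n)
C = 3n² is O(n²)
D = n⁵ is O(n⁵)

Therefore, the order from slowest to fastest is: A < B < E < C < D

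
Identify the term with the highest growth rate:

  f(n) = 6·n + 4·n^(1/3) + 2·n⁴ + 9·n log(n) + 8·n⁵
8·n⁵

Looking at each term:
  - 6·n is O(n)
  - 4·n^(1/3) is O(n^(1/3))
  - 2·n⁴ is O(n⁴)
  - 9·n log(n) is O(n log n)
  - 8·n⁵ is O(n⁵)

The term 8·n⁵ (O(n⁵)) grows fastest and dominates all others.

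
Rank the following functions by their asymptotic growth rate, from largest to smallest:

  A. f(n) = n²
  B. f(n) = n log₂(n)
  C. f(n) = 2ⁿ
C > A > B

Comparing growth rates:
C = 2ⁿ is O(2ⁿ)
A = n² is O(n²)
B = n log₂(n) is O(n log n)

Therefore, the order from fastest to slowest is: C > A > B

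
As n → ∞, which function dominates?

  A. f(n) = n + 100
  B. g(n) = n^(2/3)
A

f(n) = n + 100 is O(n), while g(n) = n^(2/3) is O(n^(2/3)).
Since O(n) grows faster than O(n^(2/3)), f(n) dominates.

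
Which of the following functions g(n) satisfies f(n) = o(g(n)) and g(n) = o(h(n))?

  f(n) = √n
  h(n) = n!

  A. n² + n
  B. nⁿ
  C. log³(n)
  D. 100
A

We need g(n) with √n = o(g(n)) and g(n) = o(n!), i.e. O(√n) ≺ g ≺ O(n!).
Check each option:
  A. n² + n — O(n²) is strictly between O(√n) and O(n!) ✓
  B. nⁿ — O(nⁿ) does not grow strictly slower than h(n)
  C. log³(n) — O(log³ n) does not grow strictly faster than f(n)
  D. 100 — O(1) does not grow strictly faster than f(n)

Only option A (n² + n) lies strictly between.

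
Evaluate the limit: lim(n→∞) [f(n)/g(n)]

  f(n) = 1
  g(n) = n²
0

Since 1 (O(1)) grows slower than n² (O(n²)),
the ratio f(n)/g(n) → 0 as n → ∞.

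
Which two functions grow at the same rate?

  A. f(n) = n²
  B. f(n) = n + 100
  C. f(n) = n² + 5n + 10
A and C

Examining each function:
  A. n² is O(n²)
  B. n + 100 is O(n)
  C. n² + 5n + 10 is O(n²)

Functions A and C both have the same complexity class.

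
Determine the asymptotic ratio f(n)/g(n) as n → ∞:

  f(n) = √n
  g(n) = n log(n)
0

Since √n (O(√n)) grows slower than n log(n) (O(n log n)),
the ratio f(n)/g(n) → 0 as n → ∞.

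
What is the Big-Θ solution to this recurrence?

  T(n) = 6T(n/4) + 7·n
Θ(n^log₄(6))

Master Theorem: a = 6, b = 4, f(n) = 7·n.
Compute the critical exponent d = log₄(6) = 1.292.
Compare f(n) = Θ(n) against n^d:
  k = 1 < d = 1.292, so f(n) = O(n^(d-ε)) — Case 1.
  The recursion cost dominates: T(n) = Θ(n^d) = Θ(n^log₄(6)).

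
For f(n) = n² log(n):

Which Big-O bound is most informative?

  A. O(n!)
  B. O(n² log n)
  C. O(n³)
B

f(n) = n² log(n) is O(n² log n).
All listed options are valid Big-O bounds (upper bounds),
but O(n² log n) is the tightest (smallest valid bound).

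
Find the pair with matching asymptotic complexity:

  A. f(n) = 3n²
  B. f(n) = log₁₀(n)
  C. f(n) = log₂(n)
B and C

Examining each function:
  A. 3n² is O(n²)
  B. log₁₀(n) is O(log n)
  C. log₂(n) is O(log n)

Functions B and C both have the same complexity class.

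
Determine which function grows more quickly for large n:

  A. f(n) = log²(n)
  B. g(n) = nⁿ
B

f(n) = log²(n) is O(log² n), while g(n) = nⁿ is O(nⁿ).
Since O(nⁿ) grows faster than O(log² n), g(n) dominates.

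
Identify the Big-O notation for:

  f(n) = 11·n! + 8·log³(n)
O(n!)

The dominant term in 11·n! + 8·log³(n) is 11·n!, which is Θ(n!).
Lower-order terms (8·log³(n)) are asymptotically negligible.
Constants are absorbed, so the tightest bound is O(n!).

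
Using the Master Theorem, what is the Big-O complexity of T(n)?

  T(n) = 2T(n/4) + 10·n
Θ(n)

Master Theorem: a = 2, b = 4, f(n) = 10·n.
Compute the critical exponent d = log₄(2) = 0.500.
Compare f(n) = Θ(n) against n^d:
  k = 1 > d = 0.500, so f(n) = Ω(n^(d+ε)) — Case 3.
  Regularity: a·(n/b)^1/n^1 = a/b^1 = 2/4 < 1 ✓.
  The top-level work dominates: T(n) = Θ(f(n)) = Θ(n).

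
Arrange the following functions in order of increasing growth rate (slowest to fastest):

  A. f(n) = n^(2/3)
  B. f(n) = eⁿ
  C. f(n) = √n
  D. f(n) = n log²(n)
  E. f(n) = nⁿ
C < A < D < B < E

Comparing growth rates:
C = √n is O(√n)
A = n^(2/3) is O(n^(2/3))
D = n log²(n) is O(n log² n)
B = eⁿ is O(eⁿ)
E = nⁿ is O(nⁿ)

Therefore, the order from slowest to fastest is: C < A < D < B < E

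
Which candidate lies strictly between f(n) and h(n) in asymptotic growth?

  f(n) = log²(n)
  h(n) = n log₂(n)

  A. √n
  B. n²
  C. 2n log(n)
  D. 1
A

We need g(n) with log²(n) = o(g(n)) and g(n) = o(n log₂(n)), i.e. O(log² n) ≺ g ≺ O(n log n).
Check each option:
  A. √n — O(√n) is strictly between O(log² n) and O(n log n) ✓
  B. n² — O(n²) does not grow strictly slower than h(n)
  C. 2n log(n) — O(n log n) does not grow strictly slower than h(n)
  D. 1 — O(1) does not grow strictly faster than f(n)

Only option A (√n) lies strictly between.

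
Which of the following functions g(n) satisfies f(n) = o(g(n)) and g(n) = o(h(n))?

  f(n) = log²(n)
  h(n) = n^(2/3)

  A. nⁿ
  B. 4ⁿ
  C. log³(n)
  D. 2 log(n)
C

We need g(n) with log²(n) = o(g(n)) and g(n) = o(n^(2/3)), i.e. O(log² n) ≺ g ≺ O(n^(2/3)).
Check each option:
  A. nⁿ — O(nⁿ) does not grow strictly slower than h(n)
  B. 4ⁿ — O(4ⁿ) does not grow strictly slower than h(n)
  C. log³(n) — O(log³ n) is strictly between O(log² n) and O(n^(2/3)) ✓
  D. 2 log(n) — O(log n) does not grow strictly faster than f(n)

Only option C (log³(n)) lies strictly between.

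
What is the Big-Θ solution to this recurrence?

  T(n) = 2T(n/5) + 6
Θ(n^log₅(2))

Master Theorem: a = 2, b = 5, f(n) = 6.
Compute the critical exponent d = log₅(2) = 0.431.
Compare f(n) = Θ(1) against n^d:
  k = 0 < d = 0.431, so f(n) = O(n^(d-ε)) — Case 1.
  The recursion cost dominates: T(n) = Θ(n^d) = Θ(n^log₅(2)).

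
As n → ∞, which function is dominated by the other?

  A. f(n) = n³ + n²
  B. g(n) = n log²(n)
B

f(n) = n³ + n² is O(n³), while g(n) = n log²(n) is O(n log² n).
Since O(n log² n) grows slower than O(n³), g(n) is dominated.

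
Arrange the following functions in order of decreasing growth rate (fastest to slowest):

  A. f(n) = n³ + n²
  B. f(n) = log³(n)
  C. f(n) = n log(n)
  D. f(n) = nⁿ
D > A > C > B

Comparing growth rates:
D = nⁿ is O(nⁿ)
A = n³ + n² is O(n³)
C = n log(n) is O(n log n)
B = log³(n) is O(log³ n)

Therefore, the order from fastest to slowest is: D > A > C > B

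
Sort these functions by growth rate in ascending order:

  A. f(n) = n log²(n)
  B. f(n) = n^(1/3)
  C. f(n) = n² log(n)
B < A < C

Comparing growth rates:
B = n^(1/3) is O(n^(1/3))
A = n log²(n) is O(n log² n)
C = n² log(n) is O(n² log n)

Therefore, the order from slowest to fastest is: B < A < C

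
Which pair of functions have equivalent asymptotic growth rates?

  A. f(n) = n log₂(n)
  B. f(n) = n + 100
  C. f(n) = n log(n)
A and C

Examining each function:
  A. n log₂(n) is O(n log n)
  B. n + 100 is O(n)
  C. n log(n) is O(n log n)

Functions A and C both have the same complexity class.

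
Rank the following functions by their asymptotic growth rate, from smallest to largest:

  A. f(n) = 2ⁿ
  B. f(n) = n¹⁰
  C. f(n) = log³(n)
C < B < A

Comparing growth rates:
C = log³(n) is O(log³ n)
B = n¹⁰ is O(n¹⁰)
A = 2ⁿ is O(2ⁿ)

Therefore, the order from slowest to fastest is: C < B < A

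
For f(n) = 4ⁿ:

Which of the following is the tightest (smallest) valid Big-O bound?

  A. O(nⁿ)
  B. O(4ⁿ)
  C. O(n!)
B

f(n) = 4ⁿ is O(4ⁿ).
All listed options are valid Big-O bounds (upper bounds),
but O(4ⁿ) is the tightest (smallest valid bound).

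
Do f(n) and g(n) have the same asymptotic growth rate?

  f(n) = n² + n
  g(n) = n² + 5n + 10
True

f(n) = n² + n and g(n) = n² + 5n + 10 are both O(n²).
Since they have the same asymptotic growth rate, f(n) = Θ(g(n)) is true.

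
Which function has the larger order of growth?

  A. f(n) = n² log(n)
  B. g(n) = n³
B

f(n) = n² log(n) is O(n² log n), while g(n) = n³ is O(n³).
Since O(n³) grows faster than O(n² log n), g(n) dominates.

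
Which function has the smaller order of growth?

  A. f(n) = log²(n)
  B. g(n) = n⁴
A

f(n) = log²(n) is O(log² n), while g(n) = n⁴ is O(n⁴).
Since O(log² n) grows slower than O(n⁴), f(n) is dominated.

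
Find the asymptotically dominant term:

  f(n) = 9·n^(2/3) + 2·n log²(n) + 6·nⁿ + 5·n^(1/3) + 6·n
6·nⁿ

Looking at each term:
  - 9·n^(2/3) is O(n^(2/3))
  - 2·n log²(n) is O(n log² n)
  - 6·nⁿ is O(nⁿ)
  - 5·n^(1/3) is O(n^(1/3))
  - 6·n is O(n)

The term 6·nⁿ (O(nⁿ)) grows fastest and dominates all others.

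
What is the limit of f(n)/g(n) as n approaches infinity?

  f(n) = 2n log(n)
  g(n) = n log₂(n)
log(4)

Since 2n log(n) and n log₂(n) have the same growth rate (O(n log n)),
the ratio converges to a constant: log(4).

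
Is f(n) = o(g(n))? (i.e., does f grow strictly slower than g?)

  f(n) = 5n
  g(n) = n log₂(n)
True

f(n) = 5n is O(n), and g(n) = n log₂(n) is O(n log n).
Since O(n) grows strictly slower than O(n log n), f(n) = o(g(n)) is true.
This means lim(n→∞) f(n)/g(n) = 0.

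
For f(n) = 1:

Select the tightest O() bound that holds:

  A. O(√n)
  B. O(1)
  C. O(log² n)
B

f(n) = 1 is O(1).
All listed options are valid Big-O bounds (upper bounds),
but O(1) is the tightest (smallest valid bound).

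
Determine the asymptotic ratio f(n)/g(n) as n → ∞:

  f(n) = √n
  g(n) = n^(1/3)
∞

Since √n (O(√n)) grows faster than n^(1/3) (O(n^(1/3))),
the ratio f(n)/g(n) → ∞ as n → ∞.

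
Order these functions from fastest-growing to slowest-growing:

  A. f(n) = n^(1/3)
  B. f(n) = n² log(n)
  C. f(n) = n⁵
C > B > A

Comparing growth rates:
C = n⁵ is O(n⁵)
B = n² log(n) is O(n² log n)
A = n^(1/3) is O(n^(1/3))

Therefore, the order from fastest to slowest is: C > B > A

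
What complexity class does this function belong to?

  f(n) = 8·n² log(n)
O(n² log n)

The dominant term in 8·n² log(n) is 8·n² log(n), which is Θ(n² log n).
Constants are absorbed, so the tightest bound is O(n² log n).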